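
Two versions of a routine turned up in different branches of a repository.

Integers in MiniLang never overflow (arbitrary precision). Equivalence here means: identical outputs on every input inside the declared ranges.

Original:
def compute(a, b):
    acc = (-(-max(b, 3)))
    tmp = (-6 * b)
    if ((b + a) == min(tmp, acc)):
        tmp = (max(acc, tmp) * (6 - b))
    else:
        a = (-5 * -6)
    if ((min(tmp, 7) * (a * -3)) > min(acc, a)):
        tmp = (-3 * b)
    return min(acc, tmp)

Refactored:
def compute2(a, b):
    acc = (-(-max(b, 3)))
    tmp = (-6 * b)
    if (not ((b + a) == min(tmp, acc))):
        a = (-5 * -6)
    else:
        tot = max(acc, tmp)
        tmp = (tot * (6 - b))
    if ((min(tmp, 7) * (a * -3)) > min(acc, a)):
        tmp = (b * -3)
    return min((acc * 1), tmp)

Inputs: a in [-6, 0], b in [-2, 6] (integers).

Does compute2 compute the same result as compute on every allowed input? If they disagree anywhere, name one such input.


Although boolean connective usage differs, and local variable names differ, and statement counts differ, and arithmetic usage differs, and constant usage differs, 63/63 inputs agree.
verdict: equivalent


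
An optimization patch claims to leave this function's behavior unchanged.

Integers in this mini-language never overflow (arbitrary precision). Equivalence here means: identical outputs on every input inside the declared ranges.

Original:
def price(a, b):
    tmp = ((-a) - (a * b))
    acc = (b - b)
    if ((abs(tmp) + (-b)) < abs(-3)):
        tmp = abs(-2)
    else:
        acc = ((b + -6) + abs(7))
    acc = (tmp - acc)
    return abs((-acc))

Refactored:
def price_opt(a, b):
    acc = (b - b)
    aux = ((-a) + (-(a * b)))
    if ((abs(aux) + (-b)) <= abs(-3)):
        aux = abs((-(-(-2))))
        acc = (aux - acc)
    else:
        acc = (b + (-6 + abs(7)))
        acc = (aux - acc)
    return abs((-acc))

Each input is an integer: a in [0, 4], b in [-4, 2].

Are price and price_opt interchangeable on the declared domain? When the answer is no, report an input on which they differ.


Take a=2, b=1.
price: tmp = -4; acc = 0; ((abs(tmp) + (-b)) < abs(-3)) -> false; acc = 2; acc = -6; return 6
price_opt: acc = 0; aux = -4; ((abs(aux) + (-b)) <= abs(-3)) -> true; aux = 2; acc = 2; return 2
6 != 2, so the rewrite changes behavior.
verdict: not equivalent; witness: a=2, b=1


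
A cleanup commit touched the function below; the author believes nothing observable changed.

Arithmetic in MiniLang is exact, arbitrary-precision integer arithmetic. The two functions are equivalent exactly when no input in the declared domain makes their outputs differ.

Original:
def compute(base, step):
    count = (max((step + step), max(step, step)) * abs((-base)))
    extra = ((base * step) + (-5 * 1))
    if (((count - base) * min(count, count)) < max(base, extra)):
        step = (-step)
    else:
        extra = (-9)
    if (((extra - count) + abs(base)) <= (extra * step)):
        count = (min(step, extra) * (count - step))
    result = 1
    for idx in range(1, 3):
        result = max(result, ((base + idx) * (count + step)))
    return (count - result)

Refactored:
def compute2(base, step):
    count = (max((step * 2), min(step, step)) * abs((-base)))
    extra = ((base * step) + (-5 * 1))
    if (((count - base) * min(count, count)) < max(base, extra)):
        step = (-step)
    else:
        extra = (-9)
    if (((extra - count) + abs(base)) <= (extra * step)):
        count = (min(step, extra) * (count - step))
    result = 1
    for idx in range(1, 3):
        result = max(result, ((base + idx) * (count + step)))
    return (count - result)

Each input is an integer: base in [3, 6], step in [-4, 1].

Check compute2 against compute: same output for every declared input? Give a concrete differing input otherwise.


The edit looks behavioral (`max(step, step)` became `min(step, step)`), but over these ranges it never changes the outcome.
As a probe, take base=3, step=-2: compute runs count becomes -6; next extra becomes -11; next (((count - base) * min(count, count)) < max(base, extra)) evaluates to false; next extra becomes -9; next (((extra - count) + abs(base)) <= (extra * step)) evaluates to true; next count becomes 36; next result becomes 1; next at idx=1:; next result becomes 136; next at idx=2:; next result becomes 170; next final value -134; compute2 runs count becomes -6; next extra becomes -11; next (((count - base) * min(count, count)) < max(base, extra)) evaluates to false; next extra becomes -9; next (((extra - count) + abs(base)) <= (extra * step)) evaluates to true; next count becomes 36; next result becomes 1; next at idx=1:; next result becomes 136; next at idx=2:; next result becomes 170; next final value -134; both end at -134.
An exhaustive pass over the 24 declared inputs shows identical outputs.
verdict: equivalent


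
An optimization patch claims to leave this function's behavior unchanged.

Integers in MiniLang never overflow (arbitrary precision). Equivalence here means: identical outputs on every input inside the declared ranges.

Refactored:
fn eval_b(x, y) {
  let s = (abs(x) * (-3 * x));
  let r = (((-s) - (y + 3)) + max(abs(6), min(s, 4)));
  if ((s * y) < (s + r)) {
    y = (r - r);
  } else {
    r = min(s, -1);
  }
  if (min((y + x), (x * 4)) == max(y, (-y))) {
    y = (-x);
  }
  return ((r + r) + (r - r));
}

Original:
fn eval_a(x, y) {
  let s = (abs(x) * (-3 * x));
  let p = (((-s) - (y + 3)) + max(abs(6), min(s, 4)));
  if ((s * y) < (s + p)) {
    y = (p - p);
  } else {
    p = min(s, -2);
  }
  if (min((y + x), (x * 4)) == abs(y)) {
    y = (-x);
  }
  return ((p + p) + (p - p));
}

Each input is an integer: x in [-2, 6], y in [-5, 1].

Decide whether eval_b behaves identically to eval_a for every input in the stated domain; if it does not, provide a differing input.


Run the pair on x=-2, y=1.
eval_a: s=12, then p=-10, then ((s * y) < (s + p)) is false, then p=-2, then (min((y + x), (x * 4)) == abs(y)) is false, then returns -4
eval_b: s=12, then r=-10, then ((s * y) < (s + r)) is false, then r=-1, then (min((y + x), (x * 4)) == max(y, (-y))) is false, then returns -2
-4 against -2: the behavior changed.
verdict: not equivalent; witness: x=-2, y=1


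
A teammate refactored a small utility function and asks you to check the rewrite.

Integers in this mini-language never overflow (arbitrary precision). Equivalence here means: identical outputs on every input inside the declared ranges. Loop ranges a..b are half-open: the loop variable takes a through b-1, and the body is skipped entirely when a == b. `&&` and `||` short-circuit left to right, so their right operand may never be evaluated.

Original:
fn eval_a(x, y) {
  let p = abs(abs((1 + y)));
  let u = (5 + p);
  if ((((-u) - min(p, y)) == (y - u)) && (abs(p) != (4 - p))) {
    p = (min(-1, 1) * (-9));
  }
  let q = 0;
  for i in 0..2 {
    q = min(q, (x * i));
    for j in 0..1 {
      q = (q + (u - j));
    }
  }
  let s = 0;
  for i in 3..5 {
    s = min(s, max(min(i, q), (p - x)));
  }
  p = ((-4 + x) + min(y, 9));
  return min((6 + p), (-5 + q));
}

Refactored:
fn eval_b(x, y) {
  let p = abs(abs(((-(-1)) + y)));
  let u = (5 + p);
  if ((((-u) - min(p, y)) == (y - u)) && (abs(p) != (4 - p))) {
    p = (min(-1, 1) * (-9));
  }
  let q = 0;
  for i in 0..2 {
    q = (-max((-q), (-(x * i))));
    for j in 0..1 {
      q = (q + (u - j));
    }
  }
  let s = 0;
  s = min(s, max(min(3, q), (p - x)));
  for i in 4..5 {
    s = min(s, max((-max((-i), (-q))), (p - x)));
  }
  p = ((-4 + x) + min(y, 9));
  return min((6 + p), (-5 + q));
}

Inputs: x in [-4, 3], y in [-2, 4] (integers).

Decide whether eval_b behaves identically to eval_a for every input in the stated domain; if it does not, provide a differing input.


The two versions differ — the changes include arithmetic usage differs, and constant usage differs, and loop structure differs, and min/max/abs usage differs, and statement counts differ.
As a probe, take x=-4, y=0: eval_a runs p=1, then u=6, then ((((-u) - min(p, y)) == (y - u)) && (abs(p) != (4 - p))) is true, then p=9, then q=0, then (i=0), then q=0, then (j=0), then q=6, then (i=1), then q=-4, then (j=0), then q=2, then s=0, then (i=3), then s=0, then (i=4), then s=0, then p=-8, then returns -3; eval_b runs p=1, then u=6, then ((((-u) - min(p, y)) == (y - u)) && (abs(p) != (4 - p))) is true, then p=9, then q=0, then (i=0), then q=0, then (j=0), then q=6, then (i=1), then q=-4, then (j=0), then q=2, then s=0, then s=0, then (i=4), then s=0, then p=-8, then returns -3; both end at -3.
An exhaustive pass over the 56 declared inputs shows identical outputs.
verdict: equivalent


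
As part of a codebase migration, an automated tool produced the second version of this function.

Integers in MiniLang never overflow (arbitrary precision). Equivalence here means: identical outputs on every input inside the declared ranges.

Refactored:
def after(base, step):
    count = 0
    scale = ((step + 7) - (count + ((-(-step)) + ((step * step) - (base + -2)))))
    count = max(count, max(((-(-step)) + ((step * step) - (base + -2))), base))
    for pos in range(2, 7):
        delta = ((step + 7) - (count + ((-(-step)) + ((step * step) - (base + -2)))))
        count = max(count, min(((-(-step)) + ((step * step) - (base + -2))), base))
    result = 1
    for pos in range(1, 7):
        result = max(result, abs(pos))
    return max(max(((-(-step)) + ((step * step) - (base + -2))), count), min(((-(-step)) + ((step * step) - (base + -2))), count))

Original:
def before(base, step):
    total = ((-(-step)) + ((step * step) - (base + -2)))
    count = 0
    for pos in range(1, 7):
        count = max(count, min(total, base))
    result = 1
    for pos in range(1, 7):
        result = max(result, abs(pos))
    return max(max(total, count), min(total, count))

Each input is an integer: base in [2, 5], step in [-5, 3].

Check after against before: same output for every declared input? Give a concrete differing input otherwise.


Take base=2, step=-1.
before: total = 0; count = 0; [pos=1]; count = 0; [pos=2]; count = 0; [pos=3]; count = 0; [pos=4]; count = 0; [pos=5]; count = 0; [pos=6]; count = 0; result = 1; [pos=1]; result = 1; [pos=2]; result = 2; [pos=3]; result = 3; [pos=4]; result = 4; [pos=5]; result = 5; [pos=6]; result = 6; return 0
after: count = 0; scale = 6; count = 2; [pos=2]; delta = 4; count = 2; [pos=3]; delta = 4; count = 2; [pos=4]; delta = 4; count = 2; [pos=5]; delta = 4; count = 2; [pos=6]; delta = 4; count = 2; result = 1; [pos=1]; result = 1; [pos=2]; result = 2; [pos=3]; result = 3; [pos=4]; result = 4; [pos=5]; result = 5; [pos=6]; result = 6; return 2
0 against 2: the behavior changed.
verdict: not equivalent; witness: base=2, step=-1


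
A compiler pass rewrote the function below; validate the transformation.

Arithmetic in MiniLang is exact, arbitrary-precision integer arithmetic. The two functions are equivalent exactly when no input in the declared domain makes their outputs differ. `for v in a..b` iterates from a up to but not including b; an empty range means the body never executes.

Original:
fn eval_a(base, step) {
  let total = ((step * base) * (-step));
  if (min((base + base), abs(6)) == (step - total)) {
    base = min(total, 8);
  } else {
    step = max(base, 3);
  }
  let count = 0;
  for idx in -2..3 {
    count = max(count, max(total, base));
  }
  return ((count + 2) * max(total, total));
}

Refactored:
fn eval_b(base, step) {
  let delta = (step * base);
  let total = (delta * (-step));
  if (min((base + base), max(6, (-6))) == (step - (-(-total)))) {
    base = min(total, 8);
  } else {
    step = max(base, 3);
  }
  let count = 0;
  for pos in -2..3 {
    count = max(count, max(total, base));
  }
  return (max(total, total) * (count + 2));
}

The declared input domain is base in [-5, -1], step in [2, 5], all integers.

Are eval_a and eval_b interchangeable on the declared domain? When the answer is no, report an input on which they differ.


The two are interchangeable: constant usage differs, plus local variable names differ, plus statement counts differ, plus min/max/abs usage differs, and every declared input agrees.
One worked example (base=-5, step=5) — eval_a: total=125, then (min((base + base), abs(6)) == (step - total)) is false, then step=3, then count=0, then (idx=-2), then count=125, then (idx=-1), then count=125, then (idx=0), then count=125, then (idx=1), then count=125, then (idx=2), then count=125, then returns 15875; eval_b: delta=-25, then total=125, then (min((base + base), max(6, (-6))) == (step - (-(-total)))) is false, then step=3, then count=0, then (pos=-2), then count=125, then (pos=-1), then count=125, then (pos=0), then count=125, then (pos=1), then count=125, then (pos=2), then count=125, then returns 15875; agreement on 15875.
An exhaustive pass over the 20 declared inputs shows identical outputs.
verdict: equivalent


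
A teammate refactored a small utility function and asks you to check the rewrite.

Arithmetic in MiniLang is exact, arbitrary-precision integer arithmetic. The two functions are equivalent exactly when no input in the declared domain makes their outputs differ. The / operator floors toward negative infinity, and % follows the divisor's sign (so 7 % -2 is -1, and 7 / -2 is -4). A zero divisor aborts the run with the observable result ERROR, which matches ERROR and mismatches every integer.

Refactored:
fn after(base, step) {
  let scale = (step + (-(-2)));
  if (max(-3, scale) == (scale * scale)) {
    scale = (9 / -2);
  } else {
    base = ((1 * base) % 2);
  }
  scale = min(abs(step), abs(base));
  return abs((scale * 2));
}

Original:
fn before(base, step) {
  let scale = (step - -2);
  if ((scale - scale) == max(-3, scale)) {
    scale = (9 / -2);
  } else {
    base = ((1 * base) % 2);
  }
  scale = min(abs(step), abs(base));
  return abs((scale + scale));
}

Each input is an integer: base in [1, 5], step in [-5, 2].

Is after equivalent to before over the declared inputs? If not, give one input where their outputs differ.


Consider the input base=2, step=-1.
before: scale = 1; ((scale - scale) == max(-3, scale)) -> false; base = 0; scale = 0; return 0
after: scale = 1; (max(-3, scale) == (scale * scale)) -> true; scale = -5; scale = 1; return 2
0 against 2: the behavior changed.
verdict: not equivalent; witness: base=2, step=-1


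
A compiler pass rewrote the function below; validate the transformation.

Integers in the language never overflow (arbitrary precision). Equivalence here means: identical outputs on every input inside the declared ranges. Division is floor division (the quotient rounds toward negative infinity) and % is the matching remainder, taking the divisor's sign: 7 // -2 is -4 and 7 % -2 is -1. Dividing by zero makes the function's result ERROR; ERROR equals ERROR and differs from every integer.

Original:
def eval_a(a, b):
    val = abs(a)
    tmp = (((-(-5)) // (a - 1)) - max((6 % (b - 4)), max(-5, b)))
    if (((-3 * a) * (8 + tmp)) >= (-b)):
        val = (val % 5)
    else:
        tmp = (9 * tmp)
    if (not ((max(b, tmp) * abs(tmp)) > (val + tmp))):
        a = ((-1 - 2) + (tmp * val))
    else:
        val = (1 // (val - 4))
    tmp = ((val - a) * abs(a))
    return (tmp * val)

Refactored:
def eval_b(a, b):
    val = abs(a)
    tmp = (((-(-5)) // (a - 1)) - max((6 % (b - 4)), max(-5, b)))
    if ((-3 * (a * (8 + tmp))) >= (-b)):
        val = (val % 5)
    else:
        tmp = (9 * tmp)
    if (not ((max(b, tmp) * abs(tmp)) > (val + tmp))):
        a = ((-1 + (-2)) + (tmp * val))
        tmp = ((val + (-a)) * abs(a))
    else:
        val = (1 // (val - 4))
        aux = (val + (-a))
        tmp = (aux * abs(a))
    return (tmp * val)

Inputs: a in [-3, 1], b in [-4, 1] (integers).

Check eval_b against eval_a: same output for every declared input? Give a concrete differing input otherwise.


Equivalent — the differences include min/max/abs usage differs, and arithmetic usage differs, and local variable names differ, and statement counts differ, yet no declared input distinguishes the two.
As a probe, take a=-3, b=-1: eval_a runs val becomes 3; next tmp becomes -1; next (((-3 * a) * (8 + tmp)) >= (-b)) evaluates to true; next val becomes 3; next (not ((max(b, tmp) * abs(tmp)) > (val + tmp))) evaluates to true; next a becomes -6; next tmp becomes 54; next final value 162; eval_b runs val becomes 3; next tmp becomes -1; next ((-3 * (a * (8 + tmp))) >= (-b)) evaluates to true; next val becomes 3; next (not ((max(b, tmp) * abs(tmp)) > (val + tmp))) evaluates to true; next a becomes -6; next tmp becomes 54; next final value 162; both end at 162.
Checked all 30 inputs in the declared domain: the outputs agree on every one.
verdict: equivalent


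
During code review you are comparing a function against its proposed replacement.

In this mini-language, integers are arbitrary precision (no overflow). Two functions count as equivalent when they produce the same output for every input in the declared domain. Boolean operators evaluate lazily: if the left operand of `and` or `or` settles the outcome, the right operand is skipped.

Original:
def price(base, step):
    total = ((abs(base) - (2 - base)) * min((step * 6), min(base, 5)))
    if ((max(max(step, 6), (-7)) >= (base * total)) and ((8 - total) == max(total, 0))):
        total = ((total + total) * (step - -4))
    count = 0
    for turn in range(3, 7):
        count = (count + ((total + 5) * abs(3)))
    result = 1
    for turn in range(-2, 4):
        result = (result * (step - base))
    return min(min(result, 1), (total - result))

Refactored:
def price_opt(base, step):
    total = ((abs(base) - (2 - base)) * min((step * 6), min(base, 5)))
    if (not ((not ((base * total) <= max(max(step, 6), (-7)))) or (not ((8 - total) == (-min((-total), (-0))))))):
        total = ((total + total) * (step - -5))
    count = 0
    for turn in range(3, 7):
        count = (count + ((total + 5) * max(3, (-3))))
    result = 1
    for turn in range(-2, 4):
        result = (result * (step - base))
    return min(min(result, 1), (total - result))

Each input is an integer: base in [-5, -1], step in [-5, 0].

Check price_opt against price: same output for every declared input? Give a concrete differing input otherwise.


Try base=-2, step=0.
price: total=4, then ((max(max(step, 6), (-7)) >= (base * total)) and ((8 - total) == max(total, 0))) is true, then total=32, then count=0, then (turn=3), then count=111, then (turn=4), then count=222, then (turn=5), then count=333, then (turn=6), then count=444, then result=1, then (turn=-2), then result=2, then (turn=-1), then result=4, then (turn=0), then result=8, then (turn=1), then result=16, then (turn=2), then result=32, then (turn=3), then result=64, then returns -32
price_opt: total=4, then (not ((not ((base * total) <= max(max(step, 6), (-7)))) or (not ((8 - total) == (-min((-total), (-0))))))) is true, then total=40, then count=0, then (turn=3), then count=135, then (turn=4), then count=270, then (turn=5), then count=405, then (turn=6), then count=540, then result=1, then (turn=-2), then result=2, then (turn=-1), then result=4, then (turn=0), then result=8, then (turn=1), then result=16, then (turn=2), then result=32, then (turn=3), then result=64, then returns -24
-32 and -24 differ, so these are not the same function on this domain.
verdict: not equivalent; witness: base=-2, step=0


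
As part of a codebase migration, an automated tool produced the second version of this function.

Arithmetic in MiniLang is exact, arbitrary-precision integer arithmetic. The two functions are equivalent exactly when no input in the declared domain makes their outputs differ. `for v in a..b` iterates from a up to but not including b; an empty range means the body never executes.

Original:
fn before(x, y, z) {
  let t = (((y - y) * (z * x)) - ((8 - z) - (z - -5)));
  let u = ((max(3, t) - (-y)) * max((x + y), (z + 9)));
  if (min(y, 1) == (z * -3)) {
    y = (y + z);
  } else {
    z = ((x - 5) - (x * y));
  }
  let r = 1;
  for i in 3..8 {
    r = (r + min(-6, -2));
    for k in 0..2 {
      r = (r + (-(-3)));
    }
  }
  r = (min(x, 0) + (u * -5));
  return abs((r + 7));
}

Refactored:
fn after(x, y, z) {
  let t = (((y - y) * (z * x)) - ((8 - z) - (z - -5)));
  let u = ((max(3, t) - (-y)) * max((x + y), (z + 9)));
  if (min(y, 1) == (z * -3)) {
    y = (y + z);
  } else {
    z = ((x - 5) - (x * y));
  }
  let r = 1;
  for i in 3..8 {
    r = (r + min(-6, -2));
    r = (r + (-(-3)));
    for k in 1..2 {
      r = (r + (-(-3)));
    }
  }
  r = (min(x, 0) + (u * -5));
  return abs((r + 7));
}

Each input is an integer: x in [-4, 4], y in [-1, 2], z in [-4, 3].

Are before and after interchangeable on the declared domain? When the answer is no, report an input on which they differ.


The two are interchangeable: statement counts differ; also loop structure differs; also constant usage differs; also arithmetic usage differs, and every declared input agrees.
Spot check at x=-3, y=2, z=1 — before: t := -1 | u := 50 | (min(y, 1) == (z * -3)): false | z := -2 | r := 1 | iter i=3: | r := -5 | iter k=0: | r := -2 | iter k=1: | r := 1 | iter i=4: | r := -5 | iter k=0: | r := -2 | iter k=1: | r := 1 | iter i=5: | r := -5 | iter k=0: | r := -2 | iter k=1: | r := 1 | iter i=6: | r := -5 | iter k=0: | r := -2 | iter k=1: | r := 1 | iter i=7: | r := -5 | iter k=0: | r := -2 | iter k=1: | r := 1 | r := -253 | result 246. after: t := -1 | u := 50 | (min(y, 1) == (z * -3)): false | z := -2 | r := 1 | iter i=3: | r := -5 | r := -2 | iter k=1: | r := 1 | iter i=4: | r := -5 | r := -2 | iter k=1: | r := 1 | iter i=5: | r := -5 | r := -2 | iter k=1: | r := 1 | iter i=6: | r := -5 | r := -2 | iter k=1: | r := 1 | iter i=7: | r := -5 | r := -2 | iter k=1: | r := 1 | r := -253 | result 246. Both give 246.
An exhaustive pass over the 288 declared inputs shows identical outputs.
verdict: equivalent


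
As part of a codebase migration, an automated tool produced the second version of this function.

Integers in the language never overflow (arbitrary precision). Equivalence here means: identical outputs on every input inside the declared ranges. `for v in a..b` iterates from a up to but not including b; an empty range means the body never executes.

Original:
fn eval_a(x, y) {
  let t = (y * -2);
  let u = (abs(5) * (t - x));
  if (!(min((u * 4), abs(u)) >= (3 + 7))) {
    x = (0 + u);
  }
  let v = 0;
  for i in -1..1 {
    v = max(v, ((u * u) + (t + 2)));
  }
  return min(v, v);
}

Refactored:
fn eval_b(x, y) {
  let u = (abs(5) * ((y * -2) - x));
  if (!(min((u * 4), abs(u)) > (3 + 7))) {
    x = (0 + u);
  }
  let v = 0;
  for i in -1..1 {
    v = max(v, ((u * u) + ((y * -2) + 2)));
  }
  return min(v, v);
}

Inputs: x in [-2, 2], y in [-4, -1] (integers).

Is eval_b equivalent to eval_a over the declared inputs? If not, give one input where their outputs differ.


The suspicious edit (`(min((u * 4), abs(u)) >= (3 + 7))` became `(min((u * 4), abs(u)) > (3 + 7))`) never changes the result for any input inside the declared domain.
One worked example (x=2, y=-2) — eval_a: t = 4; u = 10; (!(min((u * 4), abs(u)) >= (3 + 7))) -> false; v = 0; [i=-1]; v = 106; [i=0]; v = 106; return 106; eval_b: u = 10; (!(min((u * 4), abs(u)) > (3 + 7))) -> true; x = 10; v = 0; [i=-1]; v = 106; [i=0]; v = 106; return 106; agreement on 106.
Every one of the 20 inputs gives matching results.
verdict: equivalent


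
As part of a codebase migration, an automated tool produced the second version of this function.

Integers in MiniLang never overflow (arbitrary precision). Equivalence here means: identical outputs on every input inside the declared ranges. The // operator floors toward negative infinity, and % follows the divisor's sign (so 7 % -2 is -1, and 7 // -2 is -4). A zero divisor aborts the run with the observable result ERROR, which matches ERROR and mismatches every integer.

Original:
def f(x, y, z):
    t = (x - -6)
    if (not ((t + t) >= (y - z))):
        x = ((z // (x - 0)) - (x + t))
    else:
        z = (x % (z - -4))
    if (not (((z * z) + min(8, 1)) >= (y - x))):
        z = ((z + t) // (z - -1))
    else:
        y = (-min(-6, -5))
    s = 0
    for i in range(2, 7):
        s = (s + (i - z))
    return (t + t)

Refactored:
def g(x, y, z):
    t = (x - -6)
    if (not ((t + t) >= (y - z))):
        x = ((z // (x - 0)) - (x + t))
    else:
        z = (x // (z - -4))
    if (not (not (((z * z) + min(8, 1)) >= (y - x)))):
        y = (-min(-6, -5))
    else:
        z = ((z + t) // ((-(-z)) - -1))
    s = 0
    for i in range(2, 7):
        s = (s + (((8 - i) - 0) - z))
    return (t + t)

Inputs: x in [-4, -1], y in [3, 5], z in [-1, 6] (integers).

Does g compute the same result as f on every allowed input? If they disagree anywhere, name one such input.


Run the pair on x=-4, y=3, z=0.
f: t=2, then (not ((t + t) >= (y - z))) is false, then z=0, then (not (((z * z) + min(8, 1)) >= (y - x))) is true, then z=2, then s=0, then (i=2), then s=0, then (i=3), then s=1, then (i=4), then s=3, then (i=5), then s=6, then (i=6), then s=10, then returns 4
g: t=2, then (not ((t + t) >= (y - z))) is false, then z=-1, then (not (not (((z * z) + min(8, 1)) >= (y - x)))) is false, then a zero divisor aborts: ERROR
4 and ERROR differ, so these are not the same function on this domain.
verdict: not equivalent; witness: x=-4, y=3, z=0


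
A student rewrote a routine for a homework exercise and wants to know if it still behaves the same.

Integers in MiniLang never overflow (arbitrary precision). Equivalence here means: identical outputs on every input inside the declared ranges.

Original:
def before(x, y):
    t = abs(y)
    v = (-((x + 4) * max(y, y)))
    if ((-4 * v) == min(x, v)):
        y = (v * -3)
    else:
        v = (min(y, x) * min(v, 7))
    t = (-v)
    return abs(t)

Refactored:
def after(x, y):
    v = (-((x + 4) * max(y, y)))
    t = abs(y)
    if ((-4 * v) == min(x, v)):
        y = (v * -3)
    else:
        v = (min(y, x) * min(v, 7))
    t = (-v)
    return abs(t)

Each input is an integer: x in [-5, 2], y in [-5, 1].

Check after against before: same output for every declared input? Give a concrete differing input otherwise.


Comparing the listings, the differences include: same computation, different form.
Tracing x=-5, y=-1: before: t := 1 | v := -1 | ((-4 * v) == min(x, v)): false | v := 5 | t := -5 | result 5 | after: v := -1 | t := 1 | ((-4 * v) == min(x, v)): false | v := 5 | t := -5 | result 5 — matching result 5.
Sweeping the whole domain (56 inputs) finds no disagreement.
verdict: equivalent


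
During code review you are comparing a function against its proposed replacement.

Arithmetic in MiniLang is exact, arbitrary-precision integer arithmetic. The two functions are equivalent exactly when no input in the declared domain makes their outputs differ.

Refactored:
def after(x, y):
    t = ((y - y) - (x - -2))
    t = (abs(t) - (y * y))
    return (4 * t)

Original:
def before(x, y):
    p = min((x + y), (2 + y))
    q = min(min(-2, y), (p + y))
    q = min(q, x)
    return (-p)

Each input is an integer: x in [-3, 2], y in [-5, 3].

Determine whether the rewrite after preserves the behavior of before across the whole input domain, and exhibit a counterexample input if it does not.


The rewrite breaks on x=-3, y=-5, where the results are 8 and -96.
before: p=-8, then q=-13, then q=-13, then returns 8
after: t=1, then t=-24, then returns -96
verdict: not equivalent; witness: x=-3, y=-5


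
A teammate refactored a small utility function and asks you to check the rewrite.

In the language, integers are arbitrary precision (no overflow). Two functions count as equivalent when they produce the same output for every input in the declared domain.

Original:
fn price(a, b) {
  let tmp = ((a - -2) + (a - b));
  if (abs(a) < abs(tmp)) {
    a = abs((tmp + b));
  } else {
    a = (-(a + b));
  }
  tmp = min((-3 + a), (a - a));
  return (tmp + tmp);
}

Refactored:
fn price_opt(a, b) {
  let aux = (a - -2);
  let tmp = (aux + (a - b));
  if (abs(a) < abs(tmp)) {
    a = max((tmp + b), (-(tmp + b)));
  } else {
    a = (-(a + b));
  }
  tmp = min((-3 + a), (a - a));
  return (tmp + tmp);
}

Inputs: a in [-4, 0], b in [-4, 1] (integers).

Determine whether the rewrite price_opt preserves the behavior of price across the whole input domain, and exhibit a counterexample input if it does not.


Comparing the listings, the differences include: arithmetic usage differs; and min/max/abs usage differs; and statement counts differ; and local variable names differ.
Spot check at a=-2, b=-1 — price: tmp=-1, then (abs(a) < abs(tmp)) is false, then a=3, then tmp=0, then returns 0. price_opt: aux=0, then tmp=-1, then (abs(a) < abs(tmp)) is false, then a=3, then tmp=0, then returns 0. Both give 0.
Every one of the 30 inputs gives matching results.
verdict: equivalent


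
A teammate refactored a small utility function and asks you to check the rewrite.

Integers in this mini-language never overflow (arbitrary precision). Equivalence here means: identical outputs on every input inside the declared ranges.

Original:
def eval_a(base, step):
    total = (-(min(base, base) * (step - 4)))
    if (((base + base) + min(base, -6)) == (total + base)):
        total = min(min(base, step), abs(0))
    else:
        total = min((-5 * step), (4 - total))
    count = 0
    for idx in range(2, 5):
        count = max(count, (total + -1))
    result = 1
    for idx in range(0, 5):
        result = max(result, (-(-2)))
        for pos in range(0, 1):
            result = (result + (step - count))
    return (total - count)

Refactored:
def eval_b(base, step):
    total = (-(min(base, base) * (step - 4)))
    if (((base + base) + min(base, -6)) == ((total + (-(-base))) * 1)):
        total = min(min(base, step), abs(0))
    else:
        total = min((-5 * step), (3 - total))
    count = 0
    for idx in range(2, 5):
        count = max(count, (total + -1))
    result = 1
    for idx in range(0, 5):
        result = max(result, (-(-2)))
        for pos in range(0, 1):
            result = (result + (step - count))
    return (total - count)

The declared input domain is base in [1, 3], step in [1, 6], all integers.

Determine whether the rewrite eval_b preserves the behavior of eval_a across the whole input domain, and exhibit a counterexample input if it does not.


Not equivalent: base=3, step=1 separates them (-5 vs -6).
eval_a: total becomes 9; next (((base + base) + min(base, -6)) == (total + base)) evaluates to false; next total becomes -5; next count becomes 0; next at idx=2:; next count becomes 0; next at idx=3:; next count becomes 0; next at idx=4:; next count becomes 0; next result becomes 1; next at idx=0:; next result becomes 2; next at pos=0:; next result becomes 3; next at idx=1:; next result becomes 3; next at pos=0:; next result becomes 4; next at idx=2:; next result becomes 4; next at pos=0:; next result becomes 5; next at idx=3:; next result becomes 5; next at pos=0:; next result becomes 6; next at idx=4:; next result becomes 6; next at pos=0:; next result becomes 7; next final value -5
eval_b: total becomes 9; next (((base + base) + min(base, -6)) == ((total + (-(-base))) * 1)) evaluates to false; next total becomes -6; next count becomes 0; next at idx=2:; next count becomes 0; next at idx=3:; next count becomes 0; next at idx=4:; next count becomes 0; next result becomes 1; next at idx=0:; next result becomes 2; next at pos=0:; next result becomes 3; next at idx=1:; next result becomes 3; next at pos=0:; next result becomes 4; next at idx=2:; next result becomes 4; next at pos=0:; next result becomes 5; next at idx=3:; next result becomes 5; next at pos=0:; next result becomes 6; next at idx=4:; next result becomes 6; next at pos=0:; next result becomes 7; next final value -6
verdict: not equivalent; witness: base=3, step=1


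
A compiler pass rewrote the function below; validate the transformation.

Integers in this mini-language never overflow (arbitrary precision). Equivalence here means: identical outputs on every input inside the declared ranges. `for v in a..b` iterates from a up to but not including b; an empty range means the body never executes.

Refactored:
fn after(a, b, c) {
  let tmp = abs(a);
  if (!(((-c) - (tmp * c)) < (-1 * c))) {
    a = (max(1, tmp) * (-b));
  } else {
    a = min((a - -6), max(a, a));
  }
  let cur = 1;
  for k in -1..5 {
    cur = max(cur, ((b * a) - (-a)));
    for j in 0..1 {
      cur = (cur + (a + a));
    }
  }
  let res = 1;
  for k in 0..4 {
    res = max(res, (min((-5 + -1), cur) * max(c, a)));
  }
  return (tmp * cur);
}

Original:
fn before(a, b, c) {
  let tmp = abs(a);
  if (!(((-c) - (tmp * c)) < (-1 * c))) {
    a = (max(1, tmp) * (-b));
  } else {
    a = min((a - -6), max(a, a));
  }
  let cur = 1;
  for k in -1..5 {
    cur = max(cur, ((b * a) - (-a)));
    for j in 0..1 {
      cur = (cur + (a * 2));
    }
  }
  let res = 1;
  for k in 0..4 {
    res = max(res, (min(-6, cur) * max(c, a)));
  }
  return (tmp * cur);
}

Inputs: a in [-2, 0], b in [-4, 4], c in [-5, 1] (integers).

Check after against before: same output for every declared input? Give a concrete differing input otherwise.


Changes here: constant usage differs, plus arithmetic usage differs; the full 189-point sweep finds no disagreement.
verdict: equivalent


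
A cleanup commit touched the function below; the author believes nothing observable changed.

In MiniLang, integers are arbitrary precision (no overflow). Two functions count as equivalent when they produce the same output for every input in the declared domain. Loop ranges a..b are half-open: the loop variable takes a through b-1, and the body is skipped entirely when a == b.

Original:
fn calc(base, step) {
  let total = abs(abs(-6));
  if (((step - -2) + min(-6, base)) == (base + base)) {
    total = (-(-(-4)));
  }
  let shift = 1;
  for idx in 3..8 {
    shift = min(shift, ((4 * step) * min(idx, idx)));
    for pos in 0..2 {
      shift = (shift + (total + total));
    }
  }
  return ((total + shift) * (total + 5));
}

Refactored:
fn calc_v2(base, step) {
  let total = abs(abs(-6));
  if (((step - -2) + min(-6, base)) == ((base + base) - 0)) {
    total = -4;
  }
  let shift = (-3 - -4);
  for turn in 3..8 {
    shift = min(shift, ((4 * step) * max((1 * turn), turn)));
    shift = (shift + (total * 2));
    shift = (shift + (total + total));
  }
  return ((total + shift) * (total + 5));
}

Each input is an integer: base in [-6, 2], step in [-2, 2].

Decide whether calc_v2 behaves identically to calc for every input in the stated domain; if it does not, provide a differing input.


Equivalent. Whatever the rewrite altered, no input in the stated domain can expose a difference.
Across all 45 domain points the two functions coincide.
Spot check at base=-2, step=0 — calc: total=6, then (((step - -2) + min(-6, base)) == (base + base)) is true, then total=-4, then shift=1, then (idx=3), then shift=0, then (pos=0), then shift=-8, then (pos=1), then shift=-16, then (idx=4), then shift=-16, then (pos=0), then shift=-24, then (pos=1), then shift=-32, then (idx=5), then shift=-32, then (pos=0), then shift=-40, then (pos=1), then shift=-48, then (idx=6), then shift=-48, then (pos=0), then shift=-56, then (pos=1), then shift=-64, then (idx=7), then shift=-64, then (pos=0), then shift=-72, then (pos=1), then shift=-80, then returns -84. calc_v2: total=6, then (((step - -2) + min(-6, base)) == ((base + base) - 0)) is true, then total=-4, then shift=1, then (turn=3), then shift=0, then shift=-8, then shift=-16, then (turn=4), then shift=-16, then shift=-24, then shift=-32, then (turn=5), then shift=-32, then shift=-40, then shift=-48, then (turn=6), then shift=-48, then shift=-56, then shift=-64, then (turn=7), then shift=-64, then shift=-72, then shift=-80, then returns -84. Both give -84.
verdict: equivalent


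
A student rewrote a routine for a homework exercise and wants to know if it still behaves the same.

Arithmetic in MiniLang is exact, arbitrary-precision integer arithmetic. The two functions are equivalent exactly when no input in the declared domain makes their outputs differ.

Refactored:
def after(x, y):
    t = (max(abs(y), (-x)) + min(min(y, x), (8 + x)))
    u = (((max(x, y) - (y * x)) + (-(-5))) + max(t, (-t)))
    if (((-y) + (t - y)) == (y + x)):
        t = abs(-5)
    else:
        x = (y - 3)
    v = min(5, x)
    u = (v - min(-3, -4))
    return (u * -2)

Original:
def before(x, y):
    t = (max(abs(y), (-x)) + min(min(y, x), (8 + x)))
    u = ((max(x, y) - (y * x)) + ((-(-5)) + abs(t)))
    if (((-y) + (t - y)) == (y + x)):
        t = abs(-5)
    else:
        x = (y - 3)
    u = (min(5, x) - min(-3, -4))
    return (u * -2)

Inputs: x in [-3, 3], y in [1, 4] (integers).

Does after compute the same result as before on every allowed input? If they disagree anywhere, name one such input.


Behavior is preserved: although min/max/abs usage differs; local variable names differ; statement counts differ, the outputs never diverge.
Spot check at x=2, y=2 — before: t := 4 | u := 7 | (((-y) + (t - y)) == (y + x)): false | x := -1 | u := 3 | result -6. after: t := 4 | u := 7 | (((-y) + (t - y)) == (y + x)): false | x := -1 | v := -1 | u := 3 | result -6. Both give -6.
Checked all 28 inputs in the declared domain: the outputs agree on every one.
verdict: equivalent


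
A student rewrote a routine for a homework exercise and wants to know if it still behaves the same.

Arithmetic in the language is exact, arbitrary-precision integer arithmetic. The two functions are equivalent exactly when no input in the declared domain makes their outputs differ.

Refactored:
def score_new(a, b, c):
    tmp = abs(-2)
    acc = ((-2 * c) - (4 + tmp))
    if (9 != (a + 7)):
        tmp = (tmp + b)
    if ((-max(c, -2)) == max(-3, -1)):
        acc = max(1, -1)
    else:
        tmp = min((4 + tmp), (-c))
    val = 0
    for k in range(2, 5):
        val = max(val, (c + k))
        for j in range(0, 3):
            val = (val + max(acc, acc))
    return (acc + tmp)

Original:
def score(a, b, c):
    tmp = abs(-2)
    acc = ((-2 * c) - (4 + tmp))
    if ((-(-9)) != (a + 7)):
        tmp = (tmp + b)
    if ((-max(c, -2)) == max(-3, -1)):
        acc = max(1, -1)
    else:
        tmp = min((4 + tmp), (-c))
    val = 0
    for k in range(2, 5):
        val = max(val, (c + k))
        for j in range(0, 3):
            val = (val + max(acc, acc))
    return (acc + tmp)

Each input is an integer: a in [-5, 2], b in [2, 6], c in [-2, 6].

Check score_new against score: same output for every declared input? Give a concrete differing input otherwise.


Comparing the listings, the differences include: same computation, different form.
Tracing a=0, b=5, c=2: score: tmp=2, then acc=-10, then ((-(-9)) != (a + 7)) is true, then tmp=7, then ((-max(c, -2)) == max(-3, -1)) is false, then tmp=-2, then val=0, then (k=2), then val=4, then (j=0), then val=-6, then (j=1), then val=-16, then (j=2), then val=-26, then (k=3), then val=5, then (j=0), then val=-5, then (j=1), then val=-15, then (j=2), then val=-25, then (k=4), then val=6, then (j=0), then val=-4, then (j=1), then val=-14, then (j=2), then val=-24, then returns -12 | score_new: tmp=2, then acc=-10, then (9 != (a + 7)) is true, then tmp=7, then ((-max(c, -2)) == max(-3, -1)) is false, then tmp=-2, then val=0, then (k=2), then val=4, then (j=0), then val=-6, then (j=1), then val=-16, then (j=2), then val=-26, then (k=3), then val=5, then (j=0), then val=-5, then (j=1), then val=-15, then (j=2), then val=-25, then (k=4), then val=6, then (j=0), then val=-4, then (j=1), then val=-14, then (j=2), then val=-24, then returns -12 — matching result -12.
Checked all 360 inputs in the declared domain: the outputs agree on every one.
verdict: equivalent


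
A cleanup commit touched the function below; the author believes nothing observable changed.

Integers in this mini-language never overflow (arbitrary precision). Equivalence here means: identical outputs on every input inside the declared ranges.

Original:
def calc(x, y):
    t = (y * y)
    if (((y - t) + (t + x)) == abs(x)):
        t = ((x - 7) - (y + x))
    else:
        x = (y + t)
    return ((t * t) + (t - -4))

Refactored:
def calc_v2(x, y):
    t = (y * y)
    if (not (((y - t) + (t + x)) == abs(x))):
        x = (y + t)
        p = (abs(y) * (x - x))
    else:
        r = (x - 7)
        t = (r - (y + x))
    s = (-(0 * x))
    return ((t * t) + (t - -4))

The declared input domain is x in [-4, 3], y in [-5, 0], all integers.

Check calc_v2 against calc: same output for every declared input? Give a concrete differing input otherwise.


Among the additions is an assignment to `s` whose value nothing reads, and its value is discarded.
Spot check at x=0, y=-2 — calc: t = 4; (((y - t) + (t + x)) == abs(x)) -> false; x = 2; return 24. calc_v2: t = 4; (not (((y - t) + (t + x)) == abs(x))) -> true; x = 2; p = 0; s = 0; return 24. Both give 24.
Sweeping the whole domain (48 inputs) finds no disagreement.
verdict: equivalent
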